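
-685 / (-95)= 137 / 19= 7.21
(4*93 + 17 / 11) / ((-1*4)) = -4109 / 44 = -93.39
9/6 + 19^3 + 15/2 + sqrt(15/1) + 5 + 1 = sqrt(15) + 6874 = 6877.87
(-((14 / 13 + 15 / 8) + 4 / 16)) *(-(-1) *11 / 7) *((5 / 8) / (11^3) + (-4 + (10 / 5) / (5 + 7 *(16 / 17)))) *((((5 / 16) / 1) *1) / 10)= 0.60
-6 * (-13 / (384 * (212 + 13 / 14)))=91 / 95392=0.00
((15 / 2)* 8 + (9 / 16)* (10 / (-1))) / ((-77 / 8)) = -435 / 77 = -5.65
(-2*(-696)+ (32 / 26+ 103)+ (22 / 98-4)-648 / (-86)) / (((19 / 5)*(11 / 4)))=821724600 / 5724719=143.54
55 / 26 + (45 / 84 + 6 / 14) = 1121 / 364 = 3.08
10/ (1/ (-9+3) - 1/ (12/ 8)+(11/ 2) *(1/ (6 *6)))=-720/ 49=-14.69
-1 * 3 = -3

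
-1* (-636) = 636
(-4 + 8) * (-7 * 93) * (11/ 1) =-28644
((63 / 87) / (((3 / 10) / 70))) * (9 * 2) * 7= 617400 / 29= 21289.66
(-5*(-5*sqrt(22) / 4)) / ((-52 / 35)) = -875*sqrt(22) / 208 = -19.73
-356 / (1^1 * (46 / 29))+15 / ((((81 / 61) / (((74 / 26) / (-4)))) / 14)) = -5440609 / 16146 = -336.96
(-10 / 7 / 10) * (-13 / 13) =1 / 7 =0.14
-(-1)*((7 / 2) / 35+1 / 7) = 17 / 70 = 0.24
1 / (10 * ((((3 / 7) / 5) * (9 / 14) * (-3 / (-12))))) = 196 / 27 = 7.26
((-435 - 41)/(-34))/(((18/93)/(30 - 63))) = -2387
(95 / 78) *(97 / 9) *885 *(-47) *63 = -894361825 / 26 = -34398531.73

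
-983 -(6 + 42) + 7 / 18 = -18551 / 18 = -1030.61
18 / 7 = 2.57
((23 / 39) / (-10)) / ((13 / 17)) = -391 / 5070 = -0.08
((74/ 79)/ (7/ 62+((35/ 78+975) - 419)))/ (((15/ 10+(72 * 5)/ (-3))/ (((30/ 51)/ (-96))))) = 74555/ 856690411812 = 0.00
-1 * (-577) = 577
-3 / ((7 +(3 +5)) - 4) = -3 / 11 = -0.27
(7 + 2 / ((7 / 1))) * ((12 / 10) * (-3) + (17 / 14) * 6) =6579 / 245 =26.85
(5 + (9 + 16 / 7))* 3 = 342 / 7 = 48.86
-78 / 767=-6 / 59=-0.10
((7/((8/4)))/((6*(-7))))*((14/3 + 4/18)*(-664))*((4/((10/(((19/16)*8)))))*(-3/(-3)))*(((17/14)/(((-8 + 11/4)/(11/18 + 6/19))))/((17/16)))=-37045888/178605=-207.42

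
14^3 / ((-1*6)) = -1372 / 3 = -457.33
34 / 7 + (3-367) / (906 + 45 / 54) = 169706 / 38087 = 4.46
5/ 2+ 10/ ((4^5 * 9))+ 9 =52997/ 4608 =11.50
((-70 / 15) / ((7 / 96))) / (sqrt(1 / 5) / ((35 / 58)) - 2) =8120 * sqrt(5) / 1321+49000 / 1321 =50.84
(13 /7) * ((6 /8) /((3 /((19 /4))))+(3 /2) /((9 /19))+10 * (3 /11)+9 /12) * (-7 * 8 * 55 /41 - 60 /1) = -74450675 /37884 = -1965.23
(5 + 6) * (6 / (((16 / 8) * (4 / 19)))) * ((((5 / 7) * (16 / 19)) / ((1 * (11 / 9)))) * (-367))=-198180 / 7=-28311.43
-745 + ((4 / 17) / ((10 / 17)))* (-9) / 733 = -2730443 / 3665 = -745.00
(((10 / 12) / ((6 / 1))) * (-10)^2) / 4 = 125 / 36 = 3.47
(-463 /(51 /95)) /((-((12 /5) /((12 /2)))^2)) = 1099625 /204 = 5390.32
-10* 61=-610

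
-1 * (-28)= 28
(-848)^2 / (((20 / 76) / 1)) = 13662976 / 5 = 2732595.20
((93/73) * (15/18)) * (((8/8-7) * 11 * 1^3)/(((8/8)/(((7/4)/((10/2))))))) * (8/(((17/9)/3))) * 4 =-1546776/1241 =-1246.39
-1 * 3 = -3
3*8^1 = 24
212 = 212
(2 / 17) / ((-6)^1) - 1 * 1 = -52 / 51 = -1.02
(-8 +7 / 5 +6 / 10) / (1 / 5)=-30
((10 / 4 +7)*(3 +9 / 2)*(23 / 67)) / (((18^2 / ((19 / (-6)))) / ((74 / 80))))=-307211 / 1389312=-0.22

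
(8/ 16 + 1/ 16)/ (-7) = -9/ 112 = -0.08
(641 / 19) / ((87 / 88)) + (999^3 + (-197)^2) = 1648110165032 / 1653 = 997041842.12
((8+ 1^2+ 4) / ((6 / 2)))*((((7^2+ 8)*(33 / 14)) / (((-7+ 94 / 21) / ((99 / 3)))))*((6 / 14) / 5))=-2420847 / 3710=-652.52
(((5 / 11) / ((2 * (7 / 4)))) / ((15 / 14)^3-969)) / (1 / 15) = -19600 / 9737057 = -0.00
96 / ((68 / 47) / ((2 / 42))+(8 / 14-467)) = -31584 / 143459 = -0.22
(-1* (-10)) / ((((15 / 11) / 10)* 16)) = 4.58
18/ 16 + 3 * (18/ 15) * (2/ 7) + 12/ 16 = 813/ 280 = 2.90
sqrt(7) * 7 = 7 * sqrt(7) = 18.52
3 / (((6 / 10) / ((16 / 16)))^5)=3125 / 81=38.58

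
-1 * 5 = -5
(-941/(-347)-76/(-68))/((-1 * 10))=-2259/5899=-0.38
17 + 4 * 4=33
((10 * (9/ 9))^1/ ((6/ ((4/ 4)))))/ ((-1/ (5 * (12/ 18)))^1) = -5.56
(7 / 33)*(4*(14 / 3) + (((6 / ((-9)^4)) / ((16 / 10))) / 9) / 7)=10287653 / 2598156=3.96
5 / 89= 0.06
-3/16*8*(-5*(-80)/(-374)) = 300/187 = 1.60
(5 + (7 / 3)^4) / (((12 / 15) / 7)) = 49105 / 162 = 303.12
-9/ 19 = -0.47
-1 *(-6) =6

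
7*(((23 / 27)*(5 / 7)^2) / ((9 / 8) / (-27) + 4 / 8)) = 4600 / 693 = 6.64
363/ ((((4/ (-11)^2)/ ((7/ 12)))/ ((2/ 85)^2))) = 102487/ 28900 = 3.55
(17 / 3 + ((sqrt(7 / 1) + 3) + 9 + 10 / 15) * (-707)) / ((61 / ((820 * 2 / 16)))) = -5504045 / 366 - 144935 * sqrt(7) / 122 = -18181.51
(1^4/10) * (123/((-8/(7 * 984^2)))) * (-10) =104208552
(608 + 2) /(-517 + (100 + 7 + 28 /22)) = -3355 /2248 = -1.49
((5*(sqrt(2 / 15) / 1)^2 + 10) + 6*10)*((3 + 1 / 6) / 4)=55.94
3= 3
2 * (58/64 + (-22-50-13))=-2691/16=-168.19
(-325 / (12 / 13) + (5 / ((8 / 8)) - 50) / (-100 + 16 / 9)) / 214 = -1.64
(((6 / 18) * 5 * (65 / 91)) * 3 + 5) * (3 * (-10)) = -1800 / 7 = -257.14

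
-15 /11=-1.36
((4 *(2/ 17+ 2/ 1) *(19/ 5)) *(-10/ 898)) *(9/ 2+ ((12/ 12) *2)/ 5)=-67032/ 38165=-1.76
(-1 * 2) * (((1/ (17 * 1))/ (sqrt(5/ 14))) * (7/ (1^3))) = -1.38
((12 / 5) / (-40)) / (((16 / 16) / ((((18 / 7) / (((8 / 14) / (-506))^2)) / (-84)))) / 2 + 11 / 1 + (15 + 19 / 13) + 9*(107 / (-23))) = 7489053 / 1798377200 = 0.00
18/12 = 3/2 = 1.50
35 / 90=7 / 18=0.39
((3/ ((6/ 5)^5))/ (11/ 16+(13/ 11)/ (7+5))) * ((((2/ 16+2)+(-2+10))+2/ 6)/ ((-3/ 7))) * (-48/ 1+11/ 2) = 1590.85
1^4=1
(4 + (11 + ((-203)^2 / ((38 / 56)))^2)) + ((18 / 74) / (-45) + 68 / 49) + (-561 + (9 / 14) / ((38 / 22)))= 24137814997151017 / 6544930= 3688017289.28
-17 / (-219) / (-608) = -17 / 133152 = -0.00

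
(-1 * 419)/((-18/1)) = 419/18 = 23.28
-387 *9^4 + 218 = -2538889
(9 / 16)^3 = 729 / 4096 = 0.18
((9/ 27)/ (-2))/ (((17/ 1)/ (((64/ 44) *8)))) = -64/ 561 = -0.11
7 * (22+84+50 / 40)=750.75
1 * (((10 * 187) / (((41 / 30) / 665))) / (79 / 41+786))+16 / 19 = 20266868 / 17537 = 1155.66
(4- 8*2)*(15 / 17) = -180 / 17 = -10.59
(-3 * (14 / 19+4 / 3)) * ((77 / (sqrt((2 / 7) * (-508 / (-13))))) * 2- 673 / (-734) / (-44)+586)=-1116562197 / 306812- 4543 * sqrt(23114) / 2413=-3925.47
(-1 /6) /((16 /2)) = -1 /48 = -0.02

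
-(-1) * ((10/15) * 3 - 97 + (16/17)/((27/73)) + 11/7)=-292010/3213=-90.88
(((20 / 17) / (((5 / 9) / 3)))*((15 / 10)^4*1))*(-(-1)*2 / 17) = 2187 / 578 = 3.78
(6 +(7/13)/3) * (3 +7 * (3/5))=2892/65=44.49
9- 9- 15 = -15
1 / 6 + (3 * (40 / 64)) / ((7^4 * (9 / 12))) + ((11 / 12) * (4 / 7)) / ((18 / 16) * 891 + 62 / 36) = 87604016 / 520740885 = 0.17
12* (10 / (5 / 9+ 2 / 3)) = 1080 / 11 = 98.18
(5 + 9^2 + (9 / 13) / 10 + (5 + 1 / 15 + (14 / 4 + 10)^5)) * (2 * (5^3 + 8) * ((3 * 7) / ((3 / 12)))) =2605501769843 / 260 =10021160653.24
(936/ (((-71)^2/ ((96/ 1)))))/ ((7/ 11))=988416/ 35287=28.01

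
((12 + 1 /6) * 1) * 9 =219 /2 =109.50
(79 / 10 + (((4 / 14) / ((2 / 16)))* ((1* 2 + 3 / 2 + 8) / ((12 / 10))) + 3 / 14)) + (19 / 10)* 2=3551 / 105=33.82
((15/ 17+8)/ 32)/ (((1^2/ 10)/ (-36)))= -6795/ 68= -99.93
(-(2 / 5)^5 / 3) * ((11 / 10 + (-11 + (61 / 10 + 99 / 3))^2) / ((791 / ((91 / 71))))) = -2741128 / 626796875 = -0.00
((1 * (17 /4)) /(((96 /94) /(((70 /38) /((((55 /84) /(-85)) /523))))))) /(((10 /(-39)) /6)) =40726710297 /3344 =12179040.16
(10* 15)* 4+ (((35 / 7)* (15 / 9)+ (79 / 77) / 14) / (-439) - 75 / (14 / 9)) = 391678669 / 709863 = 551.77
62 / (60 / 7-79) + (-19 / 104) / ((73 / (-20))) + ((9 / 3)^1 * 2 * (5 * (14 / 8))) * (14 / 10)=72.67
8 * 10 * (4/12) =80/3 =26.67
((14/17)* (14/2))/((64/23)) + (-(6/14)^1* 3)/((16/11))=4523/3808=1.19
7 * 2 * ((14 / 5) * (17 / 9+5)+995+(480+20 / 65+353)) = 15131816 / 585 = 25866.35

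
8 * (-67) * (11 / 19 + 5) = -56816 / 19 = -2990.32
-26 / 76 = -13 / 38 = -0.34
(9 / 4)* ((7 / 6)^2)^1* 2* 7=343 / 8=42.88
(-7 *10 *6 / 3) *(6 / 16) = -105 / 2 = -52.50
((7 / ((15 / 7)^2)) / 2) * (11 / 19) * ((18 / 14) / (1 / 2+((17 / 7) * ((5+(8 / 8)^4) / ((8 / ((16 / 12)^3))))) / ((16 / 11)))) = 33957 / 207575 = 0.16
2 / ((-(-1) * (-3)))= -2 / 3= -0.67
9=9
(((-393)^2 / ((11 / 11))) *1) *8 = 1235592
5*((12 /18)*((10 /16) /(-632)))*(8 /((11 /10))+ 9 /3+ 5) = -175 /3476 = -0.05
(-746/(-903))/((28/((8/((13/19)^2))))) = 538612/1068249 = 0.50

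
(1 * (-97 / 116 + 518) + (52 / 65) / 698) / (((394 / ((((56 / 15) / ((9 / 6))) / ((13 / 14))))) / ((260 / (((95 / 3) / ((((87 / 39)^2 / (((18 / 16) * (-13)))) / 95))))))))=-19040859246976 / 184035959215875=-0.10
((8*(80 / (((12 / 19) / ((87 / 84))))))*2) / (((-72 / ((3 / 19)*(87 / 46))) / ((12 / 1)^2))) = -201840 / 161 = -1253.66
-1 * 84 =-84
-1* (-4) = 4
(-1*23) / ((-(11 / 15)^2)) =5175 / 121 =42.77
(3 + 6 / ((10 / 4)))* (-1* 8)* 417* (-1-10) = 990792 / 5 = 198158.40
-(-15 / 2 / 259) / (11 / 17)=255 / 5698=0.04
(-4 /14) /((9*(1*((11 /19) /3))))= -38 /231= -0.16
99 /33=3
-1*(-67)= 67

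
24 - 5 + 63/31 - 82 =-60.97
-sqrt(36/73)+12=12 - 6* sqrt(73)/73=11.30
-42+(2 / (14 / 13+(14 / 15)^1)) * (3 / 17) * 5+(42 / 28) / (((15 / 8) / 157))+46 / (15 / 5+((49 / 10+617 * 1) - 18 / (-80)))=7044543281 / 83316660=84.55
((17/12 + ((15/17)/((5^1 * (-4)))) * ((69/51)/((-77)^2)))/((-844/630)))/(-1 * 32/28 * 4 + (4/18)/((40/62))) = 9831027375/39297672634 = 0.25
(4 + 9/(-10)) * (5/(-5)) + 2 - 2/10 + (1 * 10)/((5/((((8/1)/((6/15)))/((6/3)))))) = 187/10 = 18.70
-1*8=-8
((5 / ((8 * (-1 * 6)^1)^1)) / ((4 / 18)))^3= -3375 / 32768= -0.10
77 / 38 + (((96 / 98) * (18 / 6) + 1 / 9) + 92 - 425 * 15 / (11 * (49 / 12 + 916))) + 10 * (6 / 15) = 204435967585 / 2035275858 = 100.45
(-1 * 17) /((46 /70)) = -595 /23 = -25.87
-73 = -73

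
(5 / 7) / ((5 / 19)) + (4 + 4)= 75 / 7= 10.71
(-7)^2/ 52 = 49/ 52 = 0.94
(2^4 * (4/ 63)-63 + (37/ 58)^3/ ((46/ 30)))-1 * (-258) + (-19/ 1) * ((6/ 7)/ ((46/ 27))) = 52762446797/ 282717288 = 186.63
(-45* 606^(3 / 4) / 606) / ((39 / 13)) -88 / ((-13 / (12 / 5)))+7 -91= -4404 / 65 -5* 606^(3 / 4) / 202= -70.78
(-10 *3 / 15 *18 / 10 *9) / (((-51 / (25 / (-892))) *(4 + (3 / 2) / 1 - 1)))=-15 / 3791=-0.00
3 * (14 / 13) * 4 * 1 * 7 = 1176 / 13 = 90.46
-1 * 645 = -645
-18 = -18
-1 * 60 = -60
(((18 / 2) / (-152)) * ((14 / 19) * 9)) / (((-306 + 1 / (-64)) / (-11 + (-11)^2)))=199584 / 1414037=0.14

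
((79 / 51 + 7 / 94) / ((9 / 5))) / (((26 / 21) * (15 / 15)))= 272405 / 373932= 0.73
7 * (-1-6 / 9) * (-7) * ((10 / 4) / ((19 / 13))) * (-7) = -111475 / 114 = -977.85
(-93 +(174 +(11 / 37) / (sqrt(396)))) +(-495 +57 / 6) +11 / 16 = -6461 / 16 +sqrt(11) / 222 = -403.80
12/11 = 1.09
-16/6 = -8/3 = -2.67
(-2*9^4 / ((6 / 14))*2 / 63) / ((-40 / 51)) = 12393 / 10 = 1239.30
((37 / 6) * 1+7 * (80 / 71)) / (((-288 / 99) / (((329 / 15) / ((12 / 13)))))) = -281670389 / 2453760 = -114.79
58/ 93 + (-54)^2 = 2916.62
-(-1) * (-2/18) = -1/9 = -0.11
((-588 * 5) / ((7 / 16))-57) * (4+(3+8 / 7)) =-386289 / 7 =-55184.14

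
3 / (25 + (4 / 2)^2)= 3 / 29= 0.10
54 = 54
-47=-47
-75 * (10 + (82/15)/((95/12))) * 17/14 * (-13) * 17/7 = 28617069/931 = 30737.99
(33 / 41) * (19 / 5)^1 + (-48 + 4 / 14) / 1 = -64081 / 1435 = -44.66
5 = 5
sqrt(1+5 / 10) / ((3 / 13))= 13 * sqrt(6) / 6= 5.31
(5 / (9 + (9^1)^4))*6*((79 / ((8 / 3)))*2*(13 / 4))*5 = 5135 / 1168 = 4.40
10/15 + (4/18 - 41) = -40.11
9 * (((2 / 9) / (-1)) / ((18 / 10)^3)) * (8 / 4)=-500 / 729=-0.69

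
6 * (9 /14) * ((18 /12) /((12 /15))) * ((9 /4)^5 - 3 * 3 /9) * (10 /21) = 39166875 /200704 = 195.15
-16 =-16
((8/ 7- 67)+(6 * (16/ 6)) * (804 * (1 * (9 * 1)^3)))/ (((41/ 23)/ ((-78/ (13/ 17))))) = -154002069726/ 287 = -536592577.44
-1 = -1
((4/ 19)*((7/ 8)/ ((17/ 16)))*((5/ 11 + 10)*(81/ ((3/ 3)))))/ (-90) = -5796/ 3553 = -1.63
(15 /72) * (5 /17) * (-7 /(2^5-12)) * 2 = -35 /816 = -0.04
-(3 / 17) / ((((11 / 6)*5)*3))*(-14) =84 / 935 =0.09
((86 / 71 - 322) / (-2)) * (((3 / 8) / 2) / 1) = 8541 / 284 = 30.07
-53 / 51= -1.04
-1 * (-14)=14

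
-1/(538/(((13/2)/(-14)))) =13/15064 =0.00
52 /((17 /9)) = 468 /17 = 27.53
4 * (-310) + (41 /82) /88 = -218239 /176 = -1239.99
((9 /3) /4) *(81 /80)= 243 /320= 0.76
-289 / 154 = -1.88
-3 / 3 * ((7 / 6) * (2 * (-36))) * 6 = 504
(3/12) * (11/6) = 11/24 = 0.46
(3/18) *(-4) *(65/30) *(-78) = 338/3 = 112.67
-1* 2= -2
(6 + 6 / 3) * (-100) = -800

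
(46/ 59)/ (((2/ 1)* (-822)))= -23/ 48498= -0.00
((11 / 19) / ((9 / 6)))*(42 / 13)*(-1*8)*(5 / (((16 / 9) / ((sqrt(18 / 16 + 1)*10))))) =-17325*sqrt(34) / 247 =-408.99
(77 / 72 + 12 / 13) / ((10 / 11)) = 4103 / 1872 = 2.19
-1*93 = -93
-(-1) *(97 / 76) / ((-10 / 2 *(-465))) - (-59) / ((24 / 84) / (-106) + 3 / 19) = 36744022909 / 96654900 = 380.16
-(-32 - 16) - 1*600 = -552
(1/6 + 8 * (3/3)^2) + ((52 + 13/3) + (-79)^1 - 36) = -101/2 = -50.50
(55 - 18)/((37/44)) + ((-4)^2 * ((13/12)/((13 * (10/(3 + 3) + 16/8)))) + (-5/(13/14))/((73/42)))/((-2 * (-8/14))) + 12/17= 7509048/177463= 42.31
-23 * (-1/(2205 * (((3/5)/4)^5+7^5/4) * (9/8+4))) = 117760000/243109897993683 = 0.00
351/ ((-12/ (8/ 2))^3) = -13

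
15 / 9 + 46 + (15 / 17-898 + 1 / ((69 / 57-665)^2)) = -2296969170919 / 2704063248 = -849.45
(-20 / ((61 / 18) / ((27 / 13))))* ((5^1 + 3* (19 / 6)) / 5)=-28188 / 793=-35.55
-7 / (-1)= 7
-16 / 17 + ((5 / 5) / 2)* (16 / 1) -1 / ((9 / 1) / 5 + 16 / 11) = 20545 / 3043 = 6.75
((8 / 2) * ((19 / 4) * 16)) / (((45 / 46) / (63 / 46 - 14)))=-3924.98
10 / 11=0.91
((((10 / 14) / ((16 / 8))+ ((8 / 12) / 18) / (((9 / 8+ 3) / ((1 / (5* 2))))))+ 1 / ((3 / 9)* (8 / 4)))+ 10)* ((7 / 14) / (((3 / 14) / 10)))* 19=14052134 / 2673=5257.06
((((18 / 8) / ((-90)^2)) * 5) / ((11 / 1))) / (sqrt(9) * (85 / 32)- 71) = -2 / 998415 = -0.00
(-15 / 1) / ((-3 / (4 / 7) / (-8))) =-160 / 7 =-22.86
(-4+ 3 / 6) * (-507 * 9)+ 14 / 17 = 15971.32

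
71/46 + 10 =531/46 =11.54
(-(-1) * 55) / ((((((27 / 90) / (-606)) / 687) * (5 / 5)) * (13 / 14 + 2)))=-1068559800 / 41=-26062434.15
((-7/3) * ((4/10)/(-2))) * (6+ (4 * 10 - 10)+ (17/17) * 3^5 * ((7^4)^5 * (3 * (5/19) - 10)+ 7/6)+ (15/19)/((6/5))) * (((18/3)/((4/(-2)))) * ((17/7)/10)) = 60719814856001216546.86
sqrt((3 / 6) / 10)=sqrt(5) / 10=0.22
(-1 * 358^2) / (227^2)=-128164 / 51529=-2.49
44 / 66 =2 / 3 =0.67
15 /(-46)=-0.33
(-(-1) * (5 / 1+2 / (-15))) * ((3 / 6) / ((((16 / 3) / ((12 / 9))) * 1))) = 0.61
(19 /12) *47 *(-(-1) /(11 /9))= 2679 /44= 60.89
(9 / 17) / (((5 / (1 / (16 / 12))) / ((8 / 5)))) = 54 / 425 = 0.13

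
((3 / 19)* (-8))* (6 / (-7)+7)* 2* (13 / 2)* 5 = -67080 / 133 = -504.36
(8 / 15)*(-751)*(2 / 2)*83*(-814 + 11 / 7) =2835902168 / 105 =27008592.08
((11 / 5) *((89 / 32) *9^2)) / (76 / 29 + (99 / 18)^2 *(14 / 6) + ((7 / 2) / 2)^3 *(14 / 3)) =255519 / 50635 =5.05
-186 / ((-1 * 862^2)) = 0.00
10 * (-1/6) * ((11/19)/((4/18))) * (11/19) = -1815/722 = -2.51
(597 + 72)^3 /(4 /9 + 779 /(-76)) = -10779059124 /353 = -30535578.25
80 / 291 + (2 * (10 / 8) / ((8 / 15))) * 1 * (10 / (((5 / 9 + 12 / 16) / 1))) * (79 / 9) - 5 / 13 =112032365 / 355602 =315.05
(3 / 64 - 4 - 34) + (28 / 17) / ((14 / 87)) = -30157 / 1088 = -27.72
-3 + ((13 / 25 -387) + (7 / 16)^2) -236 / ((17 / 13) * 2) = -52172199 / 108800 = -479.52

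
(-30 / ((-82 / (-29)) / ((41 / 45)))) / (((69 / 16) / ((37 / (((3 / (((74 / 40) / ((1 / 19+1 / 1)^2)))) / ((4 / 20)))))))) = -14332061 / 1552500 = -9.23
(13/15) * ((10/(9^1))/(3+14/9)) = 0.21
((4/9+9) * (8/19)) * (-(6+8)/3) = -9520/513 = -18.56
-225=-225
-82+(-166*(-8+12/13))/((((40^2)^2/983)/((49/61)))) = -81.64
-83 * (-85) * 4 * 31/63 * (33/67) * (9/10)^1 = 2886906/469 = 6155.45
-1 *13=-13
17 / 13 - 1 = 4 / 13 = 0.31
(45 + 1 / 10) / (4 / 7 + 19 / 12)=18942 / 905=20.93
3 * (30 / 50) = 9 / 5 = 1.80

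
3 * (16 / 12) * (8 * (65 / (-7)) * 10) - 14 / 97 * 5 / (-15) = -6052702 / 2037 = -2971.38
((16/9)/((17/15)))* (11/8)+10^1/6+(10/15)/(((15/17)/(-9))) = -253/85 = -2.98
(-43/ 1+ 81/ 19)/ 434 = -368/ 4123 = -0.09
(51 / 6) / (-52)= -17 / 104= -0.16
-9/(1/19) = -171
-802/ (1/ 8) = -6416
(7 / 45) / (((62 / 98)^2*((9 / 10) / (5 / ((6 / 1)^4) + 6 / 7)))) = 18754211 / 50440968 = 0.37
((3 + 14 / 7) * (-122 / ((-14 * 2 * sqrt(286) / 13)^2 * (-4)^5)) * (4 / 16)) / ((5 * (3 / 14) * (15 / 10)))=793 / 11354112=0.00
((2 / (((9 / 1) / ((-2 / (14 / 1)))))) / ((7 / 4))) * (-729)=13.22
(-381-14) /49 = -395 /49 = -8.06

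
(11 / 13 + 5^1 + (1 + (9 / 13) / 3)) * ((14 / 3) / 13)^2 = 18032 / 19773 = 0.91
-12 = -12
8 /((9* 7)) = 8 /63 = 0.13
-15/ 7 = -2.14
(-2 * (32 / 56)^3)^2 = 16384 / 117649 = 0.14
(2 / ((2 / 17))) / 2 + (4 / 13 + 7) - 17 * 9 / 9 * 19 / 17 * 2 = -577 / 26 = -22.19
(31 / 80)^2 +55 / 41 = 391401 / 262400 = 1.49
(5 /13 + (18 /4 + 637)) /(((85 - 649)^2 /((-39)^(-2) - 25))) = -26440939 /524142684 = -0.05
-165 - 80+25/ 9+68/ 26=-28034/ 117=-239.61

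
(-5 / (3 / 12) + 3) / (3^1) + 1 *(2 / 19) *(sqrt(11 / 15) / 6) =-17 / 3 + sqrt(165) / 855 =-5.65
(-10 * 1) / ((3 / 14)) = -140 / 3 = -46.67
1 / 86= 0.01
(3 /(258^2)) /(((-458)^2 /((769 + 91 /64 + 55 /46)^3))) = 488436856279330887 /4948246071043162112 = 0.10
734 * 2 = 1468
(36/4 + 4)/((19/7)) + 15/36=1187/228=5.21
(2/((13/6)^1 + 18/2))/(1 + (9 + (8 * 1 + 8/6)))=18/1943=0.01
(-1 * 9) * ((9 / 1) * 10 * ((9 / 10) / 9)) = -81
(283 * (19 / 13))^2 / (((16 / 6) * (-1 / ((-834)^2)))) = -15082503599043 / 338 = -44622791713.14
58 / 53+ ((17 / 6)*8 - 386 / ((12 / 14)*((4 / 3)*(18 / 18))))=-199697 / 636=-313.99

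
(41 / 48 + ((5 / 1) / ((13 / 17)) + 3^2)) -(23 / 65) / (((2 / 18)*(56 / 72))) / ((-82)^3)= 24674762993 / 1505234640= 16.39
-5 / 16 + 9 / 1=139 / 16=8.69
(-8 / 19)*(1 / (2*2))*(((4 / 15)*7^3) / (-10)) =1372 / 1425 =0.96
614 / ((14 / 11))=3377 / 7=482.43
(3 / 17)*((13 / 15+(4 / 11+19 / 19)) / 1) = 0.39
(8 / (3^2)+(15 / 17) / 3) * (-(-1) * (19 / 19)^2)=181 / 153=1.18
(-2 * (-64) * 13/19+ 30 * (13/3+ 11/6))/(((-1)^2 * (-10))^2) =5179/1900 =2.73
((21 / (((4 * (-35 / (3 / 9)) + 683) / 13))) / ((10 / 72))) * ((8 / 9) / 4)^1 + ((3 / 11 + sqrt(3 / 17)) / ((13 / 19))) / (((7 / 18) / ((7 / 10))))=171 * sqrt(51) / 1105 + 447231 / 188045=3.48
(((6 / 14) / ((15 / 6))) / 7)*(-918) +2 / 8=-21787 / 980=-22.23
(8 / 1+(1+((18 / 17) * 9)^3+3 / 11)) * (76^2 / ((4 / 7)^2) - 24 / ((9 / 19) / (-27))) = 52987354014 / 3179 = 16667931.43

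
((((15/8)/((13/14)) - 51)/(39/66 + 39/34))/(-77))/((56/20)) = 43299/331240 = 0.13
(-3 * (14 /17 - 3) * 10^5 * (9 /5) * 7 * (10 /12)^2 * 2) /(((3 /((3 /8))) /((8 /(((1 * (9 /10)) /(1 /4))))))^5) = 12646484375 /669222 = 18897.29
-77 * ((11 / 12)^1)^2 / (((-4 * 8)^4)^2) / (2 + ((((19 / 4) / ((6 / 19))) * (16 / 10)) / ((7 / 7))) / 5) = -33275 / 3852688743727104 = -0.00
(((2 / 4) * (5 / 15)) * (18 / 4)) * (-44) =-33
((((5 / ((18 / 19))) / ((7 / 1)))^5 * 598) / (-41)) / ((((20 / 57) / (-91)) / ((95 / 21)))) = 10857748279665625 / 2604153488832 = 4169.40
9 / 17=0.53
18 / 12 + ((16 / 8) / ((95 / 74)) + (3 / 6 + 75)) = 7463 / 95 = 78.56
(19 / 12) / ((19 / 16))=4 / 3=1.33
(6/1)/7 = 6/7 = 0.86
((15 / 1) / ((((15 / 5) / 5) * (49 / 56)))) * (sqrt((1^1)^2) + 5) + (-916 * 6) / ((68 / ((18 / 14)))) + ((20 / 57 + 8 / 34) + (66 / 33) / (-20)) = 4612357 / 67830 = 68.00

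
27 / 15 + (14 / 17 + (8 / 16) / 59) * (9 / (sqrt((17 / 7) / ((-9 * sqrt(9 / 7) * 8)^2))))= 9 / 5 + 1622268 * sqrt(17) / 17051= 394.08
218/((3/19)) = 4142/3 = 1380.67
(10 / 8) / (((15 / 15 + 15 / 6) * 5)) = 1 / 14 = 0.07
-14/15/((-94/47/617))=4319/15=287.93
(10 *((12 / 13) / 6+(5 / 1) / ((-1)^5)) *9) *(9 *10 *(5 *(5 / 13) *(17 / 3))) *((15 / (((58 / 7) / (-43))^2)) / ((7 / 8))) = -28070454825000 / 142129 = -197499840.46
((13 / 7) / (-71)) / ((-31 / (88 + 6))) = 1222 / 15407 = 0.08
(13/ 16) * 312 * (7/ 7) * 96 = 24336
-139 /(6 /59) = -1366.83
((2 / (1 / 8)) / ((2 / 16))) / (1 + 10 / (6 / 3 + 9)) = 1408 / 21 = 67.05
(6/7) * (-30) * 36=-925.71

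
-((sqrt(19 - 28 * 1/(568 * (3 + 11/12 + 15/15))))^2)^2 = -360.62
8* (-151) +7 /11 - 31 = -13622 /11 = -1238.36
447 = 447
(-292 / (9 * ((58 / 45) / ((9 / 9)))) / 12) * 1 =-2.10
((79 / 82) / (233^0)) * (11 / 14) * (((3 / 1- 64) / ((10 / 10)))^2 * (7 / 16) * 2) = 2464.60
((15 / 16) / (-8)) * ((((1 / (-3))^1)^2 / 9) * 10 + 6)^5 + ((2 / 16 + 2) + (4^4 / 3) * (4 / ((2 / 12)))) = 9681050120587 / 9298091736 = 1041.19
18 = 18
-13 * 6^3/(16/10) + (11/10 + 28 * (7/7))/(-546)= -3194197/1820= -1755.05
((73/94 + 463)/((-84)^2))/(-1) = -43595/663264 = -0.07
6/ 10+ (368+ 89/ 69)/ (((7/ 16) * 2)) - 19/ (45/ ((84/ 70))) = 1699109/ 4025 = 422.14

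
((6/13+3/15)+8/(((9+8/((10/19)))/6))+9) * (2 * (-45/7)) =-235512/1573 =-149.72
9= 9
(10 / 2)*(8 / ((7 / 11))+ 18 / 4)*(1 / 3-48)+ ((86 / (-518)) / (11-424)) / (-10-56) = -4787371763 / 1176637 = -4068.69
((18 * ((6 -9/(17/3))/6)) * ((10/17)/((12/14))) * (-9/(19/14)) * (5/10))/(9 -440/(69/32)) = 11410875/73903369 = 0.15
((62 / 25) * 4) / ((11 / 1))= 248 / 275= 0.90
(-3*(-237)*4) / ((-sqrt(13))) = -2844*sqrt(13) / 13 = -788.78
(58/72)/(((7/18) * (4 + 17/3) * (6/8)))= 0.29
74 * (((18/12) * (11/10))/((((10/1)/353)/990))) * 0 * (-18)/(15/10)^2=0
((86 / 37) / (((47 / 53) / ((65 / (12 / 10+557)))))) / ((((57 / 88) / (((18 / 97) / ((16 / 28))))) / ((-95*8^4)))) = -28032356352000 / 470794253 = -59542.69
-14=-14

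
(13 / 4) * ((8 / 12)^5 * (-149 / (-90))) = 0.71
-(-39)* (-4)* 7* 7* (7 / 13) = -4116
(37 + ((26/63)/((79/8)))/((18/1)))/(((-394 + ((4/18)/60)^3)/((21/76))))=-302069351250/11640408100499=-0.03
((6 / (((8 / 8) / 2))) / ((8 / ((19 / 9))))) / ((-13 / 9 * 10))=-57 / 260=-0.22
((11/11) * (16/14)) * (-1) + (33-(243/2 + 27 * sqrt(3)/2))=-1255/14-27 * sqrt(3)/2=-113.03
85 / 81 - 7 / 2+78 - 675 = -97111 / 162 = -599.45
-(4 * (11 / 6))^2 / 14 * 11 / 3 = -2662 / 189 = -14.08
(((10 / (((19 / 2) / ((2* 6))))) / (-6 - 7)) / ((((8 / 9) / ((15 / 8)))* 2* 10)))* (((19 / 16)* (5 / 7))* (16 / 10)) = -405 / 2912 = -0.14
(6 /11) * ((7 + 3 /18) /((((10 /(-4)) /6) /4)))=-2064 /55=-37.53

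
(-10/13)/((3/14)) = -140/39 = -3.59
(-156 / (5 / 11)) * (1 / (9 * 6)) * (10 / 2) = -286 / 9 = -31.78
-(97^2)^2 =-88529281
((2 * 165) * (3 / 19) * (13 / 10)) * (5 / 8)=6435 / 152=42.34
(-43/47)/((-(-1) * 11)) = -43/517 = -0.08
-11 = -11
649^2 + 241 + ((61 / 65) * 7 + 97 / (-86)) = 2355891197 / 5590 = 421447.44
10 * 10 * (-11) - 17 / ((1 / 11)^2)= -3157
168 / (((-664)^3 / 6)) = -0.00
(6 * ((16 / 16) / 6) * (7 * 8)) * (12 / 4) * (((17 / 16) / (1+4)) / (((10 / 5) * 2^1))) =357 / 40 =8.92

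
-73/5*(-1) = 73/5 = 14.60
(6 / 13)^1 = 6 / 13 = 0.46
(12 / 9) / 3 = 4 / 9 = 0.44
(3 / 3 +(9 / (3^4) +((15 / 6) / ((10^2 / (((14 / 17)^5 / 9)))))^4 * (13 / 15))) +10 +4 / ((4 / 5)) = 4027589820372281050041562518723703 / 249988333678263031120095976509375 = 16.11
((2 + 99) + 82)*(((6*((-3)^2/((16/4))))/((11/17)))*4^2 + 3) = 678015/11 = 61637.73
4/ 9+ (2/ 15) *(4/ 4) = 26/ 45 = 0.58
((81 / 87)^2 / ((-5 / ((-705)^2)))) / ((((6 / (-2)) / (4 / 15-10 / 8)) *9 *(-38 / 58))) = 10556811 / 2204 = 4789.84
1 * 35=35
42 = 42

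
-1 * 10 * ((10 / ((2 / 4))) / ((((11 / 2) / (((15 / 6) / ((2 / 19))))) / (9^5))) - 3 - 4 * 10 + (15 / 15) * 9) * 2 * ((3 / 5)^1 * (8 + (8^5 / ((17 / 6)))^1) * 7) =-927073228279296 / 187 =-4957610846413.35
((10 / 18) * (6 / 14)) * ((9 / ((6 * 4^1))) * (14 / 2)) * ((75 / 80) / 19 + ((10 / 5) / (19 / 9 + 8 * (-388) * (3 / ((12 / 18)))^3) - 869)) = -3362305954805 / 6191018368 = -543.09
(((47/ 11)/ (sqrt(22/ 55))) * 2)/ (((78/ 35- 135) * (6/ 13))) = -21385 * sqrt(10)/ 306702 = -0.22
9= 9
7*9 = 63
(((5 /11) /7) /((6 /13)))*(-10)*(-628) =883.55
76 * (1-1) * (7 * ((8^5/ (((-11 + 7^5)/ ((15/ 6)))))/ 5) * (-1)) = 0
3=3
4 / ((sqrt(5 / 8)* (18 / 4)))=16* sqrt(10) / 45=1.12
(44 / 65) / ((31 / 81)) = 3564 / 2015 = 1.77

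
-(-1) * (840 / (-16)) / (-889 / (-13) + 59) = -455 / 1104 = -0.41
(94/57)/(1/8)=752/57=13.19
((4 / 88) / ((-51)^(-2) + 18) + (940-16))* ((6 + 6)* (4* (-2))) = -45683483184 / 515009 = -88704.24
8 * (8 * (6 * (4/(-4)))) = -384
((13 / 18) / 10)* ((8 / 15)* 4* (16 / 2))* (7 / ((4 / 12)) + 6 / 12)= 17888 / 675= 26.50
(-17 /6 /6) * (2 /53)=-17 /954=-0.02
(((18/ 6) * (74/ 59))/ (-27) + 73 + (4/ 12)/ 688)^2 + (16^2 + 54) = 749903060118721/ 133464547584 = 5618.74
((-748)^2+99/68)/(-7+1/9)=-342417339/4216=-81218.53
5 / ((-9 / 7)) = -35 / 9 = -3.89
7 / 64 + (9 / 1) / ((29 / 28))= 8.80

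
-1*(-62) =62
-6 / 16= -3 / 8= -0.38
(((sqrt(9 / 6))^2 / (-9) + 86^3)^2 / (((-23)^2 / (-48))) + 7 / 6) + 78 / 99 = -1281668329167559 / 34914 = -36709295101.32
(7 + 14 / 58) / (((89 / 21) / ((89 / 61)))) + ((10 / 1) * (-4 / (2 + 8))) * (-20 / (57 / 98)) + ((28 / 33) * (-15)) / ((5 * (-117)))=6058562678 / 43257357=140.06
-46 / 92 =-1 / 2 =-0.50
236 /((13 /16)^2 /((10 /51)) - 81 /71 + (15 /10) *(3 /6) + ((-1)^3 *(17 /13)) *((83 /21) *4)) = -11710433280 /878185283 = -13.33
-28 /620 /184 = -7 /28520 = -0.00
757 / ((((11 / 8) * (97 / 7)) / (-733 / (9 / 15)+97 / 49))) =-1085804464 / 22407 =-48458.27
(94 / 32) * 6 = 141 / 8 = 17.62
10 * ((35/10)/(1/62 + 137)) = 434/1699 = 0.26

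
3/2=1.50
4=4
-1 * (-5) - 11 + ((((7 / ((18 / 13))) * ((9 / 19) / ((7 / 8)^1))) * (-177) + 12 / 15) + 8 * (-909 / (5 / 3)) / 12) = -81056 / 95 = -853.22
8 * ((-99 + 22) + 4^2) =-488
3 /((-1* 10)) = -0.30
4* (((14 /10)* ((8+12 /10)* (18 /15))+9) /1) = 12228 /125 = 97.82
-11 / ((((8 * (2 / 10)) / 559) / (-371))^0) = -11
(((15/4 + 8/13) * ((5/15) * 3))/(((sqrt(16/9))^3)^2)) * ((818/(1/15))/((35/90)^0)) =1015238205/106496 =9533.11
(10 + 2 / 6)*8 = 248 / 3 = 82.67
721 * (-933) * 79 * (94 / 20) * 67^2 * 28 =-156971026664214 / 5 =-31394205332842.80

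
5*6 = 30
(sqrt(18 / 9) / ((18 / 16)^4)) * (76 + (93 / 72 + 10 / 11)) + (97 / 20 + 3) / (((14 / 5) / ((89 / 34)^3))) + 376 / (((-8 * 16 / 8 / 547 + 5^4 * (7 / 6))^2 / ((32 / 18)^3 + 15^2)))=119.49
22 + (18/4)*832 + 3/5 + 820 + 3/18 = 137603/30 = 4586.77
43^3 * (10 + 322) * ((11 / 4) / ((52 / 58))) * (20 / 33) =1913733490 / 39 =49070089.49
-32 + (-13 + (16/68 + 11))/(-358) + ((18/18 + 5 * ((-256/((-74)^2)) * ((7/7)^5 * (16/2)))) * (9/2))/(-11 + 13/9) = -22631838695/716529124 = -31.59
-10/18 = -5/9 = -0.56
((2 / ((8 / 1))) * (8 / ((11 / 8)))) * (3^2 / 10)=72 / 55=1.31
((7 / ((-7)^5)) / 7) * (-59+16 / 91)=5353 / 1529437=0.00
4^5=1024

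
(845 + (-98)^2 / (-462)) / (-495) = -27199 / 16335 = -1.67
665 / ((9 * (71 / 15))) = 3325 / 213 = 15.61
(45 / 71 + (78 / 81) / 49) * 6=122762 / 31311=3.92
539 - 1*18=521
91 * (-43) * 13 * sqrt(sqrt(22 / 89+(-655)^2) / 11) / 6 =-50869 * sqrt(33) * 4242583^(1 / 4) * 89^(3 / 4) / 5874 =-65422.38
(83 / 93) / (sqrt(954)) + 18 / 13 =83 *sqrt(106) / 29574 + 18 / 13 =1.41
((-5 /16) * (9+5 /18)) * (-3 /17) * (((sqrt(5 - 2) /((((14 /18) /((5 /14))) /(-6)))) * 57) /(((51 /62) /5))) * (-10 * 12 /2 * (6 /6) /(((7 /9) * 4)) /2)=14938880625 * sqrt(3) /3172064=8157.12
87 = 87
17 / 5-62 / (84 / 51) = -2397 / 70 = -34.24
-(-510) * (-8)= -4080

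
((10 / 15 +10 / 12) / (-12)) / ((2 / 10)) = -5 / 8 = -0.62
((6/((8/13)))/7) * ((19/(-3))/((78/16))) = -1.81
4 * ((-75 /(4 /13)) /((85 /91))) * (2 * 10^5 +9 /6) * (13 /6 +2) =-59150443625 /68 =-869859465.07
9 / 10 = 0.90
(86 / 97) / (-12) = -43 / 582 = -0.07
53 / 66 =0.80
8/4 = 2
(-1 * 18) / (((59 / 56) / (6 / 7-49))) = 48528 / 59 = 822.51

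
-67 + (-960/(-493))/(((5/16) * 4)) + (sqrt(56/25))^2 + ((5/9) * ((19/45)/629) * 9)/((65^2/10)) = -2578701197/40800825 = -63.20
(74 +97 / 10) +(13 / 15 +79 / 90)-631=-4910 / 9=-545.56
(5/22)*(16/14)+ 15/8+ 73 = 46283/616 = 75.13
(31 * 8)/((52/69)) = 4278/13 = 329.08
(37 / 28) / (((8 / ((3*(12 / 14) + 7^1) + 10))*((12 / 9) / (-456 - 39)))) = -7527465 / 6272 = -1200.17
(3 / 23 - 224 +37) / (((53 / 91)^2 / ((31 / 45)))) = -379.51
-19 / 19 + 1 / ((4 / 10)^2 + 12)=-279 / 304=-0.92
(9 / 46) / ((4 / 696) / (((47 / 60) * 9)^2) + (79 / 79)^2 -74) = -15566823 / 5808145426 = -0.00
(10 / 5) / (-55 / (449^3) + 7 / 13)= 1176745037 / 316815614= 3.71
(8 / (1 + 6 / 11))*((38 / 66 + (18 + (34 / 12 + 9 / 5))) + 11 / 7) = 128.28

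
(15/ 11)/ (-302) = -15/ 3322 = -0.00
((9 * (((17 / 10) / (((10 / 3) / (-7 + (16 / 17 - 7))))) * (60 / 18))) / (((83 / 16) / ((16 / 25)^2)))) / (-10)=2045952 / 1296875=1.58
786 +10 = 796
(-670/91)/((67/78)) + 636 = 627.43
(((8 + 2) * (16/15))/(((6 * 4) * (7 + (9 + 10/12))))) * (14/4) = 28/303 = 0.09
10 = 10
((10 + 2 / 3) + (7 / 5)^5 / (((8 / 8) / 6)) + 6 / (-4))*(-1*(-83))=64484941 / 18750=3439.20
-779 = -779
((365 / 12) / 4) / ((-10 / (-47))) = 3431 / 96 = 35.74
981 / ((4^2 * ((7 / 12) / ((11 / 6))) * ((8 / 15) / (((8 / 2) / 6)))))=53955 / 224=240.87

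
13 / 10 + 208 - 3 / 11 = 22993 / 110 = 209.03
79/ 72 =1.10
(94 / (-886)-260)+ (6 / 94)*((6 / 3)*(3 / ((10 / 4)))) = -27062397 / 104105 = -259.95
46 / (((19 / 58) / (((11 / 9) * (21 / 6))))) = 102718 / 171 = 600.69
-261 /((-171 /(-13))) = -377 /19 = -19.84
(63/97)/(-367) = -63/35599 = -0.00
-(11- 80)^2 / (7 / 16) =-76176 / 7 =-10882.29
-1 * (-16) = 16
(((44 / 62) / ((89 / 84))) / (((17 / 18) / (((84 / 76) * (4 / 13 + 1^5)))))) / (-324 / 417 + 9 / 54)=-582585696 / 346869757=-1.68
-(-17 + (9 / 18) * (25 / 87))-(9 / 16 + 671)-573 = -1708967 / 1392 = -1227.71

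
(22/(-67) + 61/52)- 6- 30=-122481/3484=-35.16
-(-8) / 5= 8 / 5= 1.60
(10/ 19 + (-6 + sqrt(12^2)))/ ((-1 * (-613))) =124/ 11647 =0.01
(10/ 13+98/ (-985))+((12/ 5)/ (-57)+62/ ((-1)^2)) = 3047398/ 48659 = 62.63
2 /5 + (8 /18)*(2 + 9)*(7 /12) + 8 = 11.25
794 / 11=72.18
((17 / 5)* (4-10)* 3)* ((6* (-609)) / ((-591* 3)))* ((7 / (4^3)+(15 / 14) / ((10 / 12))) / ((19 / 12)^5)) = -8625528000 / 487791503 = -17.68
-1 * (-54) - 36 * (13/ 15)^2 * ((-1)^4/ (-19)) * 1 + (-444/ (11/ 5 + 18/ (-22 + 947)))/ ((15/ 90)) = -1116447722/ 975175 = -1144.87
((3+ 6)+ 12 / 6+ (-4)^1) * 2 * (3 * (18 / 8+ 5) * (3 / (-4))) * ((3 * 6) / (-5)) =822.15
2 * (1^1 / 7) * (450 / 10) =90 / 7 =12.86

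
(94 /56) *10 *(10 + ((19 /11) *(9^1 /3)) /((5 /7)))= 44603 /154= 289.63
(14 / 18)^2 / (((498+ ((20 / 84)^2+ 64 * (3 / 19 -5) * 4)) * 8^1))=-45619 / 447351480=-0.00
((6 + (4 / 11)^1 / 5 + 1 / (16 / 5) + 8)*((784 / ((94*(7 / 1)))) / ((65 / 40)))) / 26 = 177226 / 436865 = 0.41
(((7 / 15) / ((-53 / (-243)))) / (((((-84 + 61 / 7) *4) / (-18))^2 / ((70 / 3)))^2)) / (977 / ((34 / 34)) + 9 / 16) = 972587812140 / 63941503876858093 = 0.00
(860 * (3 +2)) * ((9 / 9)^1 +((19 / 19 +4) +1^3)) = 30100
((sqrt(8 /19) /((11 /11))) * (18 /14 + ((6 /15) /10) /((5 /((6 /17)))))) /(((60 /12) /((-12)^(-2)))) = 6389 * sqrt(38) /33915000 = 0.00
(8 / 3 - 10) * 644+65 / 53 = -750709 / 159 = -4721.44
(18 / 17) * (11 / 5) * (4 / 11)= 72 / 85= 0.85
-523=-523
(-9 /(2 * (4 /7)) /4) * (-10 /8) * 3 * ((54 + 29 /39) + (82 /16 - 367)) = -30184875 /13312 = -2267.49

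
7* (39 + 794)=5831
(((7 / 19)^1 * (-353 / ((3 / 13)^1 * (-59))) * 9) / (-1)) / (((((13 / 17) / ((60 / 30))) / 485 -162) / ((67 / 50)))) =10647136227 / 14973012035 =0.71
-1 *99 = -99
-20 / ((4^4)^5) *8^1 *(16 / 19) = -5 / 40802189312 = -0.00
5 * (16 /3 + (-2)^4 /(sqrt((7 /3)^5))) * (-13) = -1040 /3 - 9360 * sqrt(21) /343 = -471.72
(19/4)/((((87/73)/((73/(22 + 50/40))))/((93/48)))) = 101251/4176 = 24.25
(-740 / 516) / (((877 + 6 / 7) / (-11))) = 0.02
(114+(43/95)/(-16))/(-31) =-173237/47120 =-3.68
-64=-64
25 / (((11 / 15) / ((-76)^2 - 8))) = 2163000 / 11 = 196636.36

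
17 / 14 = 1.21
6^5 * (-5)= -38880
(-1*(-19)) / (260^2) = 19 / 67600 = 0.00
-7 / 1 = -7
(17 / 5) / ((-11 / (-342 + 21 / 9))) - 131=-4292 / 165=-26.01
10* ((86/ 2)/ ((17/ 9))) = 3870/ 17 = 227.65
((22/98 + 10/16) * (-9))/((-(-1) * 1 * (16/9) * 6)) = -0.72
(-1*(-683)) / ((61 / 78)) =53274 / 61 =873.34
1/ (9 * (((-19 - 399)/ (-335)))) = 335/ 3762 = 0.09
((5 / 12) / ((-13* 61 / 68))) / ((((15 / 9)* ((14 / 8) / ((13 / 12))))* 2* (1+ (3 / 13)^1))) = -221 / 40992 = -0.01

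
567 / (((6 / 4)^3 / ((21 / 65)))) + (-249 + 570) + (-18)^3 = -354687 / 65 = -5456.72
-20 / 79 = -0.25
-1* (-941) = 941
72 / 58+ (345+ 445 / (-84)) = 830539 / 2436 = 340.94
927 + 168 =1095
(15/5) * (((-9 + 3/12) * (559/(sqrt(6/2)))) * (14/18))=-136955 * sqrt(3)/36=-6589.25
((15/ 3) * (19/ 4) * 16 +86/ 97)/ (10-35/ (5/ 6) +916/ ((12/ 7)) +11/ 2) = 221676/ 295559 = 0.75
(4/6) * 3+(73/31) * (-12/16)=0.23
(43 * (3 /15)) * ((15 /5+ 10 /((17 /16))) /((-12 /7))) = -63511 /1020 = -62.27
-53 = -53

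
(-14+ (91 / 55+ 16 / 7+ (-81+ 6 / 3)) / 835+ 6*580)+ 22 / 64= 35658046689 / 10287200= 3466.25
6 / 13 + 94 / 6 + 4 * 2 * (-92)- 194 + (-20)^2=-513.87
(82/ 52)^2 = 1681/ 676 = 2.49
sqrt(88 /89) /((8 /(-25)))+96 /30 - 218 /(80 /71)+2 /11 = -83641 /440 - 25*sqrt(1958) /356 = -193.20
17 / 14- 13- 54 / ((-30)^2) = -2073 / 175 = -11.85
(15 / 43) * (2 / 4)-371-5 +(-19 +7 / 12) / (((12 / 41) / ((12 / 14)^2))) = -3557081 / 8428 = -422.06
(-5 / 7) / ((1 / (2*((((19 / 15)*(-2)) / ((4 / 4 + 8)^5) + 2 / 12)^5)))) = -320077893163126088988852407 / 1744492110091201790711705070000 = -0.00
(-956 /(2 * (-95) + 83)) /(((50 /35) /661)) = 2211706 /535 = 4134.03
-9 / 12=-3 / 4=-0.75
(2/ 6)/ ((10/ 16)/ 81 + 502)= 216/ 325301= 0.00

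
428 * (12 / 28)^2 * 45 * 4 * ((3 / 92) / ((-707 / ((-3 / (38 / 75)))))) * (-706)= -41302588500 / 15138991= -2728.23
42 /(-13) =-42 /13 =-3.23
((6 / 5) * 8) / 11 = 48 / 55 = 0.87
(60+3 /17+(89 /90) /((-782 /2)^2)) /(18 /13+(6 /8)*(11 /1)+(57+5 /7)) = 150693379018 /168654497175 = 0.89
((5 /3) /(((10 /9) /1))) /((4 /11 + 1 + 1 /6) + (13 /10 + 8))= 495 /3574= 0.14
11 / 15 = 0.73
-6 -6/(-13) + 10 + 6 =136/13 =10.46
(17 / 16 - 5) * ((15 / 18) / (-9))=35 / 96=0.36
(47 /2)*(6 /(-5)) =-141 /5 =-28.20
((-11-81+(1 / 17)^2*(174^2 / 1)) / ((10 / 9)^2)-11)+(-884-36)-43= -6962468 / 7225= -963.66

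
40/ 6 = 20/ 3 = 6.67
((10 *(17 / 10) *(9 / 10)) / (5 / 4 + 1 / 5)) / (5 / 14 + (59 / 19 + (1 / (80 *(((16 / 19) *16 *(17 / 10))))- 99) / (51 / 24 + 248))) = 12221121024 / 3551776351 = 3.44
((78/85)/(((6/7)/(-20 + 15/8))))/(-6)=2639/816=3.23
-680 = -680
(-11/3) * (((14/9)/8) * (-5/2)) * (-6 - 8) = -2695/108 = -24.95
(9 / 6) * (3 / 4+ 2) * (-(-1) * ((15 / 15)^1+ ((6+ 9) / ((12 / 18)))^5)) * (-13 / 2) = -79162579353 / 512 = -154614412.80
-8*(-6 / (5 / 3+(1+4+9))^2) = 432 / 2209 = 0.20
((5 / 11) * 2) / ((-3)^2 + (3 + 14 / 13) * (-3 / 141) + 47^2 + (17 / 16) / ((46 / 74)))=2248480 / 5489854469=0.00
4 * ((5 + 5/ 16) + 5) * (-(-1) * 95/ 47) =83.38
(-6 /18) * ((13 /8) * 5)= -65 /24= -2.71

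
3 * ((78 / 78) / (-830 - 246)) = -3 / 1076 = -0.00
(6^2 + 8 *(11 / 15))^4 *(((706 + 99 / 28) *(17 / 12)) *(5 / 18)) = 1641609322660312 / 1913625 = 857853196.24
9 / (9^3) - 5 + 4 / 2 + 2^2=82 / 81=1.01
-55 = -55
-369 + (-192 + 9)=-552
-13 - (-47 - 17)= 51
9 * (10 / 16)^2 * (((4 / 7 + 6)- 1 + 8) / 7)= 21375 / 3136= 6.82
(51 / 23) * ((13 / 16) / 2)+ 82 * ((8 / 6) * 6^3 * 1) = 17382039 / 736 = 23616.90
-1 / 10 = -0.10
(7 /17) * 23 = 161 /17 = 9.47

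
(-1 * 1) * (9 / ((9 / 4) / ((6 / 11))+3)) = -24 / 19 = -1.26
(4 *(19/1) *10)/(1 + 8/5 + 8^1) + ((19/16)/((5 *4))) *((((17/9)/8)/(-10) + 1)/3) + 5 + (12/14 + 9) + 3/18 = 22243509047/256435200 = 86.74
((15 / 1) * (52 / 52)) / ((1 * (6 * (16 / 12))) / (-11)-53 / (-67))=11055 / 47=235.21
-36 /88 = -9 /22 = -0.41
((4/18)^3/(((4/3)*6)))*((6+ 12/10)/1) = 4/405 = 0.01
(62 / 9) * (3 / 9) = 62 / 27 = 2.30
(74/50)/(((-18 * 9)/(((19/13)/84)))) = -703/4422600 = -0.00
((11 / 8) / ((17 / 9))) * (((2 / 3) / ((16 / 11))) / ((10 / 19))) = 6897 / 10880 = 0.63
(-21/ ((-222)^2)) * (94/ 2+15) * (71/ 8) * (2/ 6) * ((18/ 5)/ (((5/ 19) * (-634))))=292733/ 173589200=0.00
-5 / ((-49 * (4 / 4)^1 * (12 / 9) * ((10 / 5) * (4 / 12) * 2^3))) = 45 / 3136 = 0.01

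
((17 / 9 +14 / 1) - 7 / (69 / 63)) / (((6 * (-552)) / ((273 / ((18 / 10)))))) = -447265 / 1028376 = -0.43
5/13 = 0.38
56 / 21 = 8 / 3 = 2.67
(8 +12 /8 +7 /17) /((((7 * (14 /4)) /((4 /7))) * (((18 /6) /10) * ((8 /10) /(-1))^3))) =-1.51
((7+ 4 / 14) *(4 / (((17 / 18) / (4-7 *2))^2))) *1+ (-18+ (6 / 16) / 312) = 321699575 / 99008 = 3249.23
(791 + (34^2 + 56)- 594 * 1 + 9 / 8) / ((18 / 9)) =11281 / 16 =705.06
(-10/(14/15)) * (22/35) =-330/49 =-6.73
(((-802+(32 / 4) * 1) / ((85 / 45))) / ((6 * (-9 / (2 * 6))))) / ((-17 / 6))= -9528 / 289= -32.97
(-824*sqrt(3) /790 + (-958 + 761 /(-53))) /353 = -51535 /18709-412*sqrt(3) /139435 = -2.76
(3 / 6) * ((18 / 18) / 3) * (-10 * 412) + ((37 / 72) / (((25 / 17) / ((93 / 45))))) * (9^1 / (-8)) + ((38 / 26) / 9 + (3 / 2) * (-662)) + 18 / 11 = -17283693071 / 10296000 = -1678.68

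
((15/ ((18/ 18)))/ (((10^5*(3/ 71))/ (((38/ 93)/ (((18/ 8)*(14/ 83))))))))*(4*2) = 111967/ 3661875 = 0.03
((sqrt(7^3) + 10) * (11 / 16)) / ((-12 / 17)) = -1309 * sqrt(7) / 192 - 935 / 96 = -27.78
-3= -3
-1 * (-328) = 328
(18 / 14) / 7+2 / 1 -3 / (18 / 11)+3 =3.35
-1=-1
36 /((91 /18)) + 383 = 35501 /91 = 390.12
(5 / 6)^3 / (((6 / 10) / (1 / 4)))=625 / 2592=0.24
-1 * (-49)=49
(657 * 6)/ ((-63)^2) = 146/ 147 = 0.99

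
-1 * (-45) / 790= 9 / 158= 0.06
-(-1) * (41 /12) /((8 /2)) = 41 /48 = 0.85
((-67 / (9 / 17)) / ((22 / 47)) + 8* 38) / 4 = 6659 / 792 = 8.41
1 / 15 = 0.07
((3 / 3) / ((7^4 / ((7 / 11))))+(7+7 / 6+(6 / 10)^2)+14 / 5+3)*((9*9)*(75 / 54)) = 24324981 / 15092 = 1611.78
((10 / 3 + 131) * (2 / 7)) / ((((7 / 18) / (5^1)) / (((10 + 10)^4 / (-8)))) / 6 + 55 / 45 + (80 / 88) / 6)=31917600000 / 1142399461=27.94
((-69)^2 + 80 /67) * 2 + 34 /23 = 14679360 /1541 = 9525.87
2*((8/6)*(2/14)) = 8/21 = 0.38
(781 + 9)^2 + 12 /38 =11857906 /19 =624100.32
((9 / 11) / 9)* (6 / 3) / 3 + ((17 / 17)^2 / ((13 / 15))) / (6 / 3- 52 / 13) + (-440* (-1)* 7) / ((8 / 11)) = 3633187 / 858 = 4234.48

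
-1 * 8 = -8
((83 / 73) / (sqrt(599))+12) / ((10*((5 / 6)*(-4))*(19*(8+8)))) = -9 / 7600- 249*sqrt(599) / 1329300800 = -0.00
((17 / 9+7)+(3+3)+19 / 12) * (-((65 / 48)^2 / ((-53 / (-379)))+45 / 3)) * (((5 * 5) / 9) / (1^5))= -50893557875 / 39564288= -1286.35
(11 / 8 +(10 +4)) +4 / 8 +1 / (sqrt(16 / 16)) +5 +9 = 247 / 8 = 30.88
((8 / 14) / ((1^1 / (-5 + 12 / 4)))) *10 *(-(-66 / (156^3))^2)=605 / 175155244992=0.00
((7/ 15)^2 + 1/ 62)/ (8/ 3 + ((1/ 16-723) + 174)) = -2008/ 4689525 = -0.00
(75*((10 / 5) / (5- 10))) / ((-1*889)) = 30 / 889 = 0.03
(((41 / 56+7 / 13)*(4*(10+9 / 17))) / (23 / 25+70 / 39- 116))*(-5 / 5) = 0.47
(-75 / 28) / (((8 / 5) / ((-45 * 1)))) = 16875 / 224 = 75.33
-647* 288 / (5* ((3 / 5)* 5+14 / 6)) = -34938 / 5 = -6987.60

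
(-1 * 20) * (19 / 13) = -380 / 13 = -29.23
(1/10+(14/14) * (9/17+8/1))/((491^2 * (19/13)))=19071/778691630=0.00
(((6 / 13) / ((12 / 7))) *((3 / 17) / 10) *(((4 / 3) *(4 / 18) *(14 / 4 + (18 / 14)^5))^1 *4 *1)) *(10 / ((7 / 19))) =35833544 / 33429123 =1.07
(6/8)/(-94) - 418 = -157171/376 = -418.01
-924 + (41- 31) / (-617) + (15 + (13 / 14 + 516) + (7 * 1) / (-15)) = -50863261 / 129570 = -392.55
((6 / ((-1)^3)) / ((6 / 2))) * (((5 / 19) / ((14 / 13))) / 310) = -13 / 8246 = -0.00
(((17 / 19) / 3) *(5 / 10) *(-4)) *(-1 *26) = 884 / 57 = 15.51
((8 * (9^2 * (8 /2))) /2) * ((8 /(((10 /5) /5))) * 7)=181440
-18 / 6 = -3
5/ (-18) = -5/ 18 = -0.28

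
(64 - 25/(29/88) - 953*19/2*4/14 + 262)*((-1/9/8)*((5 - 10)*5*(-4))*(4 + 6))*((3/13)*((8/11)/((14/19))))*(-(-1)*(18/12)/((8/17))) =19150871875/812812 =23561.26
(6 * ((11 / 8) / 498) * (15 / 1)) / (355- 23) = 165 / 220448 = 0.00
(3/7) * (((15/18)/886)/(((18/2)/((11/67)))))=55/7479612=0.00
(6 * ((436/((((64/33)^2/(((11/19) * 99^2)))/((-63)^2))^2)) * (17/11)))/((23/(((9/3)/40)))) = 329207218687975634402110407/696506122240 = 472655168671350.74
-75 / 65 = -15 / 13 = -1.15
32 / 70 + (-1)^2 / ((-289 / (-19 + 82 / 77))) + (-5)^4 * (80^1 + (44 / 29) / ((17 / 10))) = 50558.33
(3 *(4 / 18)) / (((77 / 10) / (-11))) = -20 / 21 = -0.95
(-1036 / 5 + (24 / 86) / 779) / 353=-34702832 / 59122205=-0.59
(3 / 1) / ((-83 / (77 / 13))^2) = 0.02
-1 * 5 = -5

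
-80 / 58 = -40 / 29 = -1.38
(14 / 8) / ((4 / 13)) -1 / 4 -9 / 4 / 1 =51 / 16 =3.19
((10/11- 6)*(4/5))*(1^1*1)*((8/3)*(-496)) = 888832/165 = 5386.86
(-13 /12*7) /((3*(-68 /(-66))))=-1001 /408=-2.45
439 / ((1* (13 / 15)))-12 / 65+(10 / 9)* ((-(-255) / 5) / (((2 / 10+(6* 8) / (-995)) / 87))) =323817613 / 9815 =32992.12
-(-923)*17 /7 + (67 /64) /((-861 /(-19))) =123520825 /55104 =2241.59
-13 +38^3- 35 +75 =54899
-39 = -39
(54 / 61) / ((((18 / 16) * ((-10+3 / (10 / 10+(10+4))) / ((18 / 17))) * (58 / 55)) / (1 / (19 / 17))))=-118800 / 1646939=-0.07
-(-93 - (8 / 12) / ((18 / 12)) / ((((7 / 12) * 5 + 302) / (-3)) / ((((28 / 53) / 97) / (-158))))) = 93.00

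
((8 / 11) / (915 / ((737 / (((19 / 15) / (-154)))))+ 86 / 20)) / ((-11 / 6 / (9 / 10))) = -50652 / 608603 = -0.08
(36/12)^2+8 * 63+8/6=1543/3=514.33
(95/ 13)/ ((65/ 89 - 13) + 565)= 8455/ 639509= 0.01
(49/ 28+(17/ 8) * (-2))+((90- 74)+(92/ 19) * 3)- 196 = -6383/ 38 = -167.97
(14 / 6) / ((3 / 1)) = 7 / 9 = 0.78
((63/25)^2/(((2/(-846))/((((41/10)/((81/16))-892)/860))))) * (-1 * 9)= -16832334519/671875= -25052.78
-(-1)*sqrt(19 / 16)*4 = sqrt(19) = 4.36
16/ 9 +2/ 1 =34/ 9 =3.78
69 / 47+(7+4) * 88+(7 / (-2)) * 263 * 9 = -687613 / 94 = -7315.03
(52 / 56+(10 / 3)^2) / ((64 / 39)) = 19721 / 2688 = 7.34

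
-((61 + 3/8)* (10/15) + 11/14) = -3503/84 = -41.70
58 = 58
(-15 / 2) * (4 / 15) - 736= -738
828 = 828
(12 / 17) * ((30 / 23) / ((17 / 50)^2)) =900000 / 112999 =7.96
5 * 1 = 5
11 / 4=2.75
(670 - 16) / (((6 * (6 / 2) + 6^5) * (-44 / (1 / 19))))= -109 / 1085964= -0.00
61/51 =1.20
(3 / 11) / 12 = 1 / 44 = 0.02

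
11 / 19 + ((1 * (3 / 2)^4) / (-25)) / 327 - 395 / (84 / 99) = -464.96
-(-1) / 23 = 1 / 23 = 0.04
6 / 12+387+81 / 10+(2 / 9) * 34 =18142 / 45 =403.16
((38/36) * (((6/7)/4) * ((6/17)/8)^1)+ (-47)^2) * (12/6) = 4205955/952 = 4418.02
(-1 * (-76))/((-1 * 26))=-38/13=-2.92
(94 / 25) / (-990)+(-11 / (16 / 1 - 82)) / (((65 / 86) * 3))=1246 / 17875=0.07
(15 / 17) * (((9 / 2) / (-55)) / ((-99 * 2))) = 3 / 8228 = 0.00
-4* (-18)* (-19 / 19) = -72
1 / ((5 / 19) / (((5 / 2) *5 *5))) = 475 / 2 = 237.50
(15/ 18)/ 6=5/ 36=0.14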